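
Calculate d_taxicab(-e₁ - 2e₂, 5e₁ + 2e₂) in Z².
10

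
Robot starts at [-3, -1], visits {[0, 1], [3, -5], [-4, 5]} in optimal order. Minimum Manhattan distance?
24
(one optimal route: (-3, -1) → (-4, 5) → (0, 1) → (3, -5))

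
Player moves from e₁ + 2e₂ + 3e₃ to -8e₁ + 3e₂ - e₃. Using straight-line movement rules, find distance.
9.89949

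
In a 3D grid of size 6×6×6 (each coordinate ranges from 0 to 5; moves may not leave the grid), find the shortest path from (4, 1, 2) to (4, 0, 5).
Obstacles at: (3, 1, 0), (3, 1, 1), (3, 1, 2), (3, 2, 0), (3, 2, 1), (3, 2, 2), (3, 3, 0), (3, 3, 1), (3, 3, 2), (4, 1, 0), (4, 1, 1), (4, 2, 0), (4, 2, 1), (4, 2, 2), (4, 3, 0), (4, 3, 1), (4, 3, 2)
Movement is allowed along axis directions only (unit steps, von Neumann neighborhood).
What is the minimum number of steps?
4
(one shortest path: (4, 1, 2) → (4, 0, 2) → (4, 0, 3) → (4, 0, 4) → (4, 0, 5))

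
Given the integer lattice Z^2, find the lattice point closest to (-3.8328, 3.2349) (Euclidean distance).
(-4, 3)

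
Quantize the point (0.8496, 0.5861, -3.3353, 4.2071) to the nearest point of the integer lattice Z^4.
(1, 1, -3, 4)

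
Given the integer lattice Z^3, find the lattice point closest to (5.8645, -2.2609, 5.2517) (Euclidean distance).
(6, -2, 5)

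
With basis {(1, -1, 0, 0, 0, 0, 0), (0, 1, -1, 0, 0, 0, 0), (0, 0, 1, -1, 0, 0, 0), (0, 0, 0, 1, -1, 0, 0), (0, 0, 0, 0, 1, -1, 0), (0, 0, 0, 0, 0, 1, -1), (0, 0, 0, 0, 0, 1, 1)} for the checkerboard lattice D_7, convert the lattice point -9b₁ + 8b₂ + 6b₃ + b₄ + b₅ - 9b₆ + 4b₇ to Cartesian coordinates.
(-9, 17, -2, -5, 0, -6, 13)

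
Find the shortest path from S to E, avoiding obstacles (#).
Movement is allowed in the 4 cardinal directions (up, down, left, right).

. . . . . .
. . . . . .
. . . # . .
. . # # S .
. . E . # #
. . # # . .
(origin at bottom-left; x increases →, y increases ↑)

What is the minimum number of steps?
9
(one shortest path: (4, 2) → (4, 3) → (4, 4) → (3, 4) → (2, 4) → (1, 4) → (1, 3) → (1, 2) → (1, 1) → (2, 1))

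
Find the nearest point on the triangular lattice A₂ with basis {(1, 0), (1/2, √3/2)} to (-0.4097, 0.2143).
(0, 0)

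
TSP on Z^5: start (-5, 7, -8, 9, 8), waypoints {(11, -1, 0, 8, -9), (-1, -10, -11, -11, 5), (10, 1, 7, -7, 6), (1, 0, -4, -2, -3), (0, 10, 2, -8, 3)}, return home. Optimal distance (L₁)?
222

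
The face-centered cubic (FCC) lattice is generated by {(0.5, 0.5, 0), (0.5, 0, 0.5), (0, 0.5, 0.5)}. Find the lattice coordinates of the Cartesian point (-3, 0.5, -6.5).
4b₁ - 10b₂ - 3b₃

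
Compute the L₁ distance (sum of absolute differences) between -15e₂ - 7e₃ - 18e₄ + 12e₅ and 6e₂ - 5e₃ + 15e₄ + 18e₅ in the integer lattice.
62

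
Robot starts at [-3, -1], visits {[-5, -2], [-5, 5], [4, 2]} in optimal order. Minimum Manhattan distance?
22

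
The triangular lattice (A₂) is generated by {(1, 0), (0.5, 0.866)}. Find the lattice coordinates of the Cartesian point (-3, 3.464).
-5b₁ + 4b₂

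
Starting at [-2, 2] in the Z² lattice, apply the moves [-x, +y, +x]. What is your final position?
(-2, 3)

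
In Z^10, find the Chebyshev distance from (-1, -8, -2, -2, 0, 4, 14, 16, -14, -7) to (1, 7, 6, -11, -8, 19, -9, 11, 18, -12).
32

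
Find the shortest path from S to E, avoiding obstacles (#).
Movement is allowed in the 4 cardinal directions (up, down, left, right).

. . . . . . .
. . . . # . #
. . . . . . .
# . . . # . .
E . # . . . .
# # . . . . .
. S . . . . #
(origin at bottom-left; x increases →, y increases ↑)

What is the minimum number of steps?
9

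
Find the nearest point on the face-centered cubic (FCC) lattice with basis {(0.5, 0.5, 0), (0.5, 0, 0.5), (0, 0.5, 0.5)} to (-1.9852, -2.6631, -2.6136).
(-2, -2.5, -2.5)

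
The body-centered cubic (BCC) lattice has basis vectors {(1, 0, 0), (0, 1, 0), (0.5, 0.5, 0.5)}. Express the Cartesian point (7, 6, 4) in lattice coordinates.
3b₁ + 2b₂ + 8b₃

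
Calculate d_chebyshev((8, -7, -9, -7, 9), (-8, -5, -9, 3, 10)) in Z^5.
16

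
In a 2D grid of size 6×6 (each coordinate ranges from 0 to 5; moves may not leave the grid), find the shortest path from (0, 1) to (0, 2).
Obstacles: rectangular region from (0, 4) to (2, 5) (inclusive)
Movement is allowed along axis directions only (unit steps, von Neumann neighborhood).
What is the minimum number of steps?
1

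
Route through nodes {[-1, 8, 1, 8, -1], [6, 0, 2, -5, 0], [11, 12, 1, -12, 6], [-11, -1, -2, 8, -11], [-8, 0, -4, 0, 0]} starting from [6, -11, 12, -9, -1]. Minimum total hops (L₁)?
151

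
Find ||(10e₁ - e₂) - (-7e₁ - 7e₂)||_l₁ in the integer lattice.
23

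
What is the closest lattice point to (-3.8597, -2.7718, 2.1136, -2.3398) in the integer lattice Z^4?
(-4, -3, 2, -2)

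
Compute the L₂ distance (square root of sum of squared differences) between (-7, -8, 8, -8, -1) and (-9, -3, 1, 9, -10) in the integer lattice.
21.166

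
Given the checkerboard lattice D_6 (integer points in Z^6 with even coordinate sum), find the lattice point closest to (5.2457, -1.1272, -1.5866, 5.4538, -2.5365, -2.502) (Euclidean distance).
(5, -1, -2, 5, -3, -2)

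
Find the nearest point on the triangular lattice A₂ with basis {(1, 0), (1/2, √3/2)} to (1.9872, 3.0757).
(2, 3.464)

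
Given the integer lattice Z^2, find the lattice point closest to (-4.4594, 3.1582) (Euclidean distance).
(-4, 3)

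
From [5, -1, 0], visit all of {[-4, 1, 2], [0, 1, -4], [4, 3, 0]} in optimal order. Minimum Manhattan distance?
25
(one optimal route: (5, -1, 0) → (4, 3, 0) → (0, 1, -4) → (-4, 1, 2))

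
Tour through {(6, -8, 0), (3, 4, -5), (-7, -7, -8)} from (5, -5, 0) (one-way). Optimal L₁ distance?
48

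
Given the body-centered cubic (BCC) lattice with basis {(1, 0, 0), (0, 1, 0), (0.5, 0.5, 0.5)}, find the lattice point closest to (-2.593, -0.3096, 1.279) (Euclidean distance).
(-2.5, -0.5, 1.5)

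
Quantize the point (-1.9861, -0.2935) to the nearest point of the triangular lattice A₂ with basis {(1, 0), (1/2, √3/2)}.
(-2, 0)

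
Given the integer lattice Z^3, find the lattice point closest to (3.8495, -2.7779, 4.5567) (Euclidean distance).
(4, -3, 5)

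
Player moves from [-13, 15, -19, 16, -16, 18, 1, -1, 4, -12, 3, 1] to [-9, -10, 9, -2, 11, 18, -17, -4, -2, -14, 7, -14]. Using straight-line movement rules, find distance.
55.6058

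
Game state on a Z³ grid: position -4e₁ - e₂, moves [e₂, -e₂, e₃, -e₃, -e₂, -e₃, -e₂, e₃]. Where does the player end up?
(-4, -3, 0)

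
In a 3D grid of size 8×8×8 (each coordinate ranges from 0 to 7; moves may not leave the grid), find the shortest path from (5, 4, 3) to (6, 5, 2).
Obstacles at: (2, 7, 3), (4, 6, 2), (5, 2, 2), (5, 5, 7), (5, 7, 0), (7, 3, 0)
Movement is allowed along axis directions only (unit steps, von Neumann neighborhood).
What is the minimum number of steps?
3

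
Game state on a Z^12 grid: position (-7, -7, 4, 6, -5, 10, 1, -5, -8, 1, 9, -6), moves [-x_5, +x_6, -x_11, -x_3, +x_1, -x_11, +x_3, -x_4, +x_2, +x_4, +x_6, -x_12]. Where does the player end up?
(-6, -6, 4, 6, -6, 12, 1, -5, -8, 1, 7, -7)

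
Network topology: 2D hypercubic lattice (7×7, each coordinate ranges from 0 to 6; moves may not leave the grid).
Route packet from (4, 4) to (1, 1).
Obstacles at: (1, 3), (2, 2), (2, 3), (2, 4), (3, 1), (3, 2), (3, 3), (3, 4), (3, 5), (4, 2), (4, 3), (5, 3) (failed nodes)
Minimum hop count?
12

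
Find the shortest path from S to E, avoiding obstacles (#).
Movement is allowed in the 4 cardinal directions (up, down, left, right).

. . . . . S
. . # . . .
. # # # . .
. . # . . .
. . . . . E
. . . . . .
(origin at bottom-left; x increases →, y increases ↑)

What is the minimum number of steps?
4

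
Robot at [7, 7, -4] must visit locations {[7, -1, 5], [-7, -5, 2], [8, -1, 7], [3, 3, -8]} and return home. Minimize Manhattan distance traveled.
84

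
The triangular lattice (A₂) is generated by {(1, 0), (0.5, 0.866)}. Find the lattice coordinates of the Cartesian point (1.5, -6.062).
5b₁ - 7b₂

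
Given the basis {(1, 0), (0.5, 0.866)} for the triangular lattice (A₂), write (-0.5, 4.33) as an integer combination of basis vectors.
-3b₁ + 5b₂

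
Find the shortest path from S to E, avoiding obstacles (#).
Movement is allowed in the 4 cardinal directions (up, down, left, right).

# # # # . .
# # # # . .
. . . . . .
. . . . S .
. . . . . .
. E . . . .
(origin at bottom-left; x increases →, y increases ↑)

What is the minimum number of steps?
5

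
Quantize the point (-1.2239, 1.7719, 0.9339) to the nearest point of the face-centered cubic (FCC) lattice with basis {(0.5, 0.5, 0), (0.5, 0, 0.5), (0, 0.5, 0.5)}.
(-1, 2, 1)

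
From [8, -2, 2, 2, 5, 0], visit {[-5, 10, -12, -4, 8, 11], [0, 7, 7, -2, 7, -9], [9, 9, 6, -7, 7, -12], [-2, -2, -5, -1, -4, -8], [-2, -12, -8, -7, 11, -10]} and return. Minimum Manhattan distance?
238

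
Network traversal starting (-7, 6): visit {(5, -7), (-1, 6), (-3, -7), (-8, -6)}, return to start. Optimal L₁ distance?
52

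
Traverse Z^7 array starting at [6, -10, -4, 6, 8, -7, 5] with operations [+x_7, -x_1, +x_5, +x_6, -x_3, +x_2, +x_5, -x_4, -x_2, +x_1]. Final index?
(6, -10, -5, 5, 10, -6, 6)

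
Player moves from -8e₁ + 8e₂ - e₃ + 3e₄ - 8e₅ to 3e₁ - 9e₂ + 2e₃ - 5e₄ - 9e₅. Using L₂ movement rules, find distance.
22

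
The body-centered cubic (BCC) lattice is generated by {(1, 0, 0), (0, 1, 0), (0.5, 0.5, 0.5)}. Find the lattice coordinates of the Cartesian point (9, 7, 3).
6b₁ + 4b₂ + 6b₃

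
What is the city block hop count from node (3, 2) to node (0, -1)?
6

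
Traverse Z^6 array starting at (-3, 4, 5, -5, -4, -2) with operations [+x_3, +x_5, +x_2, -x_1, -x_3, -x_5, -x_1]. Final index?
(-5, 5, 5, -5, -4, -2)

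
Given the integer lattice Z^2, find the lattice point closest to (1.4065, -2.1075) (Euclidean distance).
(1, -2)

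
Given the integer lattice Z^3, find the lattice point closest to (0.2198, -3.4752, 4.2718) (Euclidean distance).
(0, -3, 4)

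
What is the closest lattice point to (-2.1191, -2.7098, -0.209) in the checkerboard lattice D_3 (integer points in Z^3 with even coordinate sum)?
(-2, -2, 0)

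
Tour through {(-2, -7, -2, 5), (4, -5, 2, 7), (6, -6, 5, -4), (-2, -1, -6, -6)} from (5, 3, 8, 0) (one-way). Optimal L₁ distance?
69
(one optimal route: (5, 3, 8, 0) → (6, -6, 5, -4) → (4, -5, 2, 7) → (-2, -7, -2, 5) → (-2, -1, -6, -6))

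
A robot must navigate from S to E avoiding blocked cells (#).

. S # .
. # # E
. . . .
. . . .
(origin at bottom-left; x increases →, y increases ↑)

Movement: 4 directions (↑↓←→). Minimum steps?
7
(one shortest path: (1, 3) → (0, 3) → (0, 2) → (0, 1) → (1, 1) → (2, 1) → (3, 1) → (3, 2))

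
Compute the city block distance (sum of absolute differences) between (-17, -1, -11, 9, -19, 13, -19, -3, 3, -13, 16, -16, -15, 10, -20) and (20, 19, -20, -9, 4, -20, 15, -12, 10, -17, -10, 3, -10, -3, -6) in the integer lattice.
271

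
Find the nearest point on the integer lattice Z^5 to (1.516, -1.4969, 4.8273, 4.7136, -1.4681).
(2, -1, 5, 5, -1)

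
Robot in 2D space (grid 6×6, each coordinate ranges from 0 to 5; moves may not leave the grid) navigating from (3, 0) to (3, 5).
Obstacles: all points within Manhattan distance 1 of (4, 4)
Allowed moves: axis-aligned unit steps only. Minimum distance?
7
(one shortest path: (3, 0) → (2, 0) → (2, 1) → (2, 2) → (2, 3) → (2, 4) → (2, 5) → (3, 5))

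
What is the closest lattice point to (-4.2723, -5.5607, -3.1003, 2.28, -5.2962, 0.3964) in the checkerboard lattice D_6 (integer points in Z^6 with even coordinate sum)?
(-4, -6, -3, 2, -5, 0)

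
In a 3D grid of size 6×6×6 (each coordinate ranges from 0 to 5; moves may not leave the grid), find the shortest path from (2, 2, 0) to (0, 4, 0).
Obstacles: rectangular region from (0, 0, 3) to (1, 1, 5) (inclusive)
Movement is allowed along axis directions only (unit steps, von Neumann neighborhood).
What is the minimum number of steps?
4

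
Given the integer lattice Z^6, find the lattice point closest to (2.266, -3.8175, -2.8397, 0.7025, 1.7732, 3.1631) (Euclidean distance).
(2, -4, -3, 1, 2, 3)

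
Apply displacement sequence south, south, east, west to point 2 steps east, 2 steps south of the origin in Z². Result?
(2, -4)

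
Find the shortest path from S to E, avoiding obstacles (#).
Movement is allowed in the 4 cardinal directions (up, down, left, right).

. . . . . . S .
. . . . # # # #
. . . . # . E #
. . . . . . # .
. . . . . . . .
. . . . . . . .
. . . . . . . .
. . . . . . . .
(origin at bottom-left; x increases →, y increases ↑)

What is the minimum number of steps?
10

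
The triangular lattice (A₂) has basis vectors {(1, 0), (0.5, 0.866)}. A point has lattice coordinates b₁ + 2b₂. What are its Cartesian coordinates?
(2, 1.732)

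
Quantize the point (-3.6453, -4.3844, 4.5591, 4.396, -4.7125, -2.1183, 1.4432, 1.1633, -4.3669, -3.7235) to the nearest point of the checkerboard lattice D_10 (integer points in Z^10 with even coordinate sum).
(-4, -4, 5, 4, -5, -2, 1, 1, -4, -4)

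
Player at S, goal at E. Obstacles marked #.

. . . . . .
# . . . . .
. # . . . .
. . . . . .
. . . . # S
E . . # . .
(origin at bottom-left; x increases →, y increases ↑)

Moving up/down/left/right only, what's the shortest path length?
8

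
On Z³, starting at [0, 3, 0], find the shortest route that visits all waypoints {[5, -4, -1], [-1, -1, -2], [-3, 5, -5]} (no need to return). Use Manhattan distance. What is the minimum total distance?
31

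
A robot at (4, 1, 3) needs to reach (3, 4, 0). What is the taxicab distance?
7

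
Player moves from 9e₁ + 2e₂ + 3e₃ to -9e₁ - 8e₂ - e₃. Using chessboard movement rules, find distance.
18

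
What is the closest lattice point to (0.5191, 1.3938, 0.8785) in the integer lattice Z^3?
(1, 1, 1)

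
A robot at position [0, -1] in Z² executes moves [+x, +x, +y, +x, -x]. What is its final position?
(2, 0)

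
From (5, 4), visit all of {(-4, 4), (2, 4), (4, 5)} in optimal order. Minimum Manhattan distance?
11
(one optimal route: (5, 4) → (4, 5) → (2, 4) → (-4, 4))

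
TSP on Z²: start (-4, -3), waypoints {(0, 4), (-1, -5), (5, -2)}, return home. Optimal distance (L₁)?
36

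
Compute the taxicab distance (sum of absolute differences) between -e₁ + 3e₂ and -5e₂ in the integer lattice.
9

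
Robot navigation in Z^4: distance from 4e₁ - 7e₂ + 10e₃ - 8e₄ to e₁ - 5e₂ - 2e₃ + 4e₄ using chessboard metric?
12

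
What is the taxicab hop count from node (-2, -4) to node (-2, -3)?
1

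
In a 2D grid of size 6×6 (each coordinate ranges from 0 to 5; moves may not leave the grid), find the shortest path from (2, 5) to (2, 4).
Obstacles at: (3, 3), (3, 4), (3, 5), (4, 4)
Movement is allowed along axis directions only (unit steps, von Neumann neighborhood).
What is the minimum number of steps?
1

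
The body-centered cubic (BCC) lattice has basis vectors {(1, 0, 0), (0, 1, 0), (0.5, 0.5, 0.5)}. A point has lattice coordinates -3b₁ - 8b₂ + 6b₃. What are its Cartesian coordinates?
(0, -5, 3)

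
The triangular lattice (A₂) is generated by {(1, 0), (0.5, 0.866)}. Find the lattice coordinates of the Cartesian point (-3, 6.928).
-7b₁ + 8b₂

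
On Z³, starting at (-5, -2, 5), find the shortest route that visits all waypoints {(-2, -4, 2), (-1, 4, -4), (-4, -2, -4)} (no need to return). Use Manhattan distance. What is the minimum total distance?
27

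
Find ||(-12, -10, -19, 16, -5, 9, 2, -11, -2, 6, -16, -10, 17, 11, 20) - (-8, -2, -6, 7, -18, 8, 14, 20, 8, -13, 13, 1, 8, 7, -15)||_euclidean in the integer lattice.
65.9545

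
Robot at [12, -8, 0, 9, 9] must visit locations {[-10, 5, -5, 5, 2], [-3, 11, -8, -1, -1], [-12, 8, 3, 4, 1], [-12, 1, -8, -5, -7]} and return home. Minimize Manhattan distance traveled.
190
(one optimal route: (12, -8, 0, 9, 9) → (-3, 11, -8, -1, -1) → (-12, 1, -8, -5, -7) → (-10, 5, -5, 5, 2) → (-12, 8, 3, 4, 1) → (12, -8, 0, 9, 9))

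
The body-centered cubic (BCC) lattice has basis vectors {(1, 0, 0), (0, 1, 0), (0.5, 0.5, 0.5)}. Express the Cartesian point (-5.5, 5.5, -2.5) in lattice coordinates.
-3b₁ + 8b₂ - 5b₃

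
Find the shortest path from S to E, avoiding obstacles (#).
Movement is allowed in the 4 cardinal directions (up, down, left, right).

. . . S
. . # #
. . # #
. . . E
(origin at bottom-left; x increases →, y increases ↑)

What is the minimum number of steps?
7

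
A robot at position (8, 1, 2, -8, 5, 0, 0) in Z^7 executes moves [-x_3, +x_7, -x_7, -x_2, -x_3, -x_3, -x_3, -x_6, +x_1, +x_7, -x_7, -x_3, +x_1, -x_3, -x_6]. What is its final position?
(10, 0, -4, -8, 5, -2, 0)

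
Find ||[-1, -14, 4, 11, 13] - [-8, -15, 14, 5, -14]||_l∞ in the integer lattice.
27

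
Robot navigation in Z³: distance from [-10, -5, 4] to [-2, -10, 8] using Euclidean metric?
10.247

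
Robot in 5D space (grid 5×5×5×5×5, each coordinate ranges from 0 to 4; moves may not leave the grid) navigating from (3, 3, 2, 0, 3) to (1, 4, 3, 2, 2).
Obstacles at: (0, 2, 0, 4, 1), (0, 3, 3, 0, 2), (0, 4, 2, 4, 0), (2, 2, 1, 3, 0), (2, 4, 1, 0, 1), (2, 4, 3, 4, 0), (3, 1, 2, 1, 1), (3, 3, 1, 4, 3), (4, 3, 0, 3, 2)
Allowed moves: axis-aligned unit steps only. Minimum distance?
7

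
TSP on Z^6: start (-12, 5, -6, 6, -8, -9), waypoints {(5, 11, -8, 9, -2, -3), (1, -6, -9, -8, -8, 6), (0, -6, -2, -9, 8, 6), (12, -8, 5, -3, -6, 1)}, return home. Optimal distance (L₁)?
226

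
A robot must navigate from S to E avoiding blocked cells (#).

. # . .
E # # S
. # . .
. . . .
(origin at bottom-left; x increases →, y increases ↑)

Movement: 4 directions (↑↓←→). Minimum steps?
7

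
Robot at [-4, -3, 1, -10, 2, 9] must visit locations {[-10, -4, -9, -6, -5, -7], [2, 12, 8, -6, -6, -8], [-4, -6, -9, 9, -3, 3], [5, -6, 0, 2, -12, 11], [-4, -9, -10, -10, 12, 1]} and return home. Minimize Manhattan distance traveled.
260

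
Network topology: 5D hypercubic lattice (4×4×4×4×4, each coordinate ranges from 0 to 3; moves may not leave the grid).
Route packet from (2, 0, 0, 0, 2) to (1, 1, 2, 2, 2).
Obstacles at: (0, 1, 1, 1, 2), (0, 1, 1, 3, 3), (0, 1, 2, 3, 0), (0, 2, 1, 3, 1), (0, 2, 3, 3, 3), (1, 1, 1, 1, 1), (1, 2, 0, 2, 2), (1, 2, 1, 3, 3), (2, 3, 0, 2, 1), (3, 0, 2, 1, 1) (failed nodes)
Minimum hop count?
6
(one shortest path: (2, 0, 0, 0, 2) → (1, 0, 0, 0, 2) → (1, 1, 0, 0, 2) → (1, 1, 1, 0, 2) → (1, 1, 2, 0, 2) → (1, 1, 2, 1, 2) → (1, 1, 2, 2, 2))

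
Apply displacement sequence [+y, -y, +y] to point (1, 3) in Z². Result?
(1, 4)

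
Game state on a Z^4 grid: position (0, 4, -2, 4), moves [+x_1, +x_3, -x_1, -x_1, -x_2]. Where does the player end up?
(-1, 3, -1, 4)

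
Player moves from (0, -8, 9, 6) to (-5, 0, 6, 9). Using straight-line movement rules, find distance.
10.3441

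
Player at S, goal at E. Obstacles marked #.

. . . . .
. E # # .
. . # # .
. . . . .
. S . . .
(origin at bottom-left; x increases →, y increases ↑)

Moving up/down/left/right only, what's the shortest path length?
3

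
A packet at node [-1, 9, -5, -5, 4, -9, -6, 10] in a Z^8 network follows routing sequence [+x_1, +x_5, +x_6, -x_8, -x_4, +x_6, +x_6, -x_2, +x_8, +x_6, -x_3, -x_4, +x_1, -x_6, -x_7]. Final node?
(1, 8, -6, -7, 5, -6, -7, 10)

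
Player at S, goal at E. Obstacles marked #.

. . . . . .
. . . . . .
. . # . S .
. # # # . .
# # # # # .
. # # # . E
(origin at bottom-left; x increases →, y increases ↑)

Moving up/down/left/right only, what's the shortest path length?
4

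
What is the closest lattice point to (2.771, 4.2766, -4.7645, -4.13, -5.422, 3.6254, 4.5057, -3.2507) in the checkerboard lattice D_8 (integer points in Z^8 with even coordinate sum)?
(3, 4, -5, -4, -5, 4, 4, -3)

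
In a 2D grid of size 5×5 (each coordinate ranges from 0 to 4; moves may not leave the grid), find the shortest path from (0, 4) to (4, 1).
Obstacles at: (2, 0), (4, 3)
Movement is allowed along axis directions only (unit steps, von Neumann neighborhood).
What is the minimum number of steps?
7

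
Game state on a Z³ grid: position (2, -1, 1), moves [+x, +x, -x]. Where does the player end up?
(3, -1, 1)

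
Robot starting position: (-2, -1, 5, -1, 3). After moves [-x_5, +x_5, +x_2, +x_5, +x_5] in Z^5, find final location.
(-2, 0, 5, -1, 5)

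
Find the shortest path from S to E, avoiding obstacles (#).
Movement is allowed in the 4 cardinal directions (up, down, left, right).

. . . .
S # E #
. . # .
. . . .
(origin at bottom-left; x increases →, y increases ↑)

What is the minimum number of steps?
4
(one shortest path: (0, 2) → (0, 3) → (1, 3) → (2, 3) → (2, 2))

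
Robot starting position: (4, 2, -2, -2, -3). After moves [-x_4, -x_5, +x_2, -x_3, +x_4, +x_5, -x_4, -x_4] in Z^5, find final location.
(4, 3, -3, -4, -3)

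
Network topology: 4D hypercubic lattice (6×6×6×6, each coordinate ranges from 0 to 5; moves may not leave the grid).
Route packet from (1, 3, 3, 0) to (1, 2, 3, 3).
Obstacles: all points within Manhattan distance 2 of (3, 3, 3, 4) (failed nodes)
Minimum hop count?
4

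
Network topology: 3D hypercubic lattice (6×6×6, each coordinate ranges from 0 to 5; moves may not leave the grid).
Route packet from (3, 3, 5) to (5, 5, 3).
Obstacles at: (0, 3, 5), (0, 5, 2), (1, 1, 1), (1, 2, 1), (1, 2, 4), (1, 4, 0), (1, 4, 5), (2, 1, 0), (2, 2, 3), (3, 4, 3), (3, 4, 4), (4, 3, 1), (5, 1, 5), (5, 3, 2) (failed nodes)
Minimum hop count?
6
(one shortest path: (3, 3, 5) → (4, 3, 5) → (5, 3, 5) → (5, 4, 5) → (5, 5, 5) → (5, 5, 4) → (5, 5, 3))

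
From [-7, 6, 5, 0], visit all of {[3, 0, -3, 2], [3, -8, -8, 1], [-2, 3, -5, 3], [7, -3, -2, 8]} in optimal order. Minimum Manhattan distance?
68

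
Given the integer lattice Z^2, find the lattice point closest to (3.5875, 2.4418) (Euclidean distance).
(4, 2)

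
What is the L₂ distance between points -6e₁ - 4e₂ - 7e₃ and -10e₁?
9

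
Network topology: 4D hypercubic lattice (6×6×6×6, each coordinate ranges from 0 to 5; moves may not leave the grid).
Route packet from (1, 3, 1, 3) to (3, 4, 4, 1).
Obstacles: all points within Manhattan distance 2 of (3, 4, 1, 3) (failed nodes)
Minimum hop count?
8
(one shortest path: (1, 3, 1, 3) → (1, 3, 2, 3) → (2, 3, 2, 3) → (2, 3, 3, 3) → (3, 3, 3, 3) → (3, 3, 4, 3) → (3, 4, 4, 3) → (3, 4, 4, 2) → (3, 4, 4, 1))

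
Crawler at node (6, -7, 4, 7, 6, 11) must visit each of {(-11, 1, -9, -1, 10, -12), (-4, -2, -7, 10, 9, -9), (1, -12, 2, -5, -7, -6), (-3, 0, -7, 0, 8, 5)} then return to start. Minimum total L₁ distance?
212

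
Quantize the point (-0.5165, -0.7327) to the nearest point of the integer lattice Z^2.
(-1, -1)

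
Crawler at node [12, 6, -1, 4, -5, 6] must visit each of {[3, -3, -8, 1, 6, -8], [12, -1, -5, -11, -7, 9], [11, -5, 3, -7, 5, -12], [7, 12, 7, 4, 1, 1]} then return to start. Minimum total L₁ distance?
196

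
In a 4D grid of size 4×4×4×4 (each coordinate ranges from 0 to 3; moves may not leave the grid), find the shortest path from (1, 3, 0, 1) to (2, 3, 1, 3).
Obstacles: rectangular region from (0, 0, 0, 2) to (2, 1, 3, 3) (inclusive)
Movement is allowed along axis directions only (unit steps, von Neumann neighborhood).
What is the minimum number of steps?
4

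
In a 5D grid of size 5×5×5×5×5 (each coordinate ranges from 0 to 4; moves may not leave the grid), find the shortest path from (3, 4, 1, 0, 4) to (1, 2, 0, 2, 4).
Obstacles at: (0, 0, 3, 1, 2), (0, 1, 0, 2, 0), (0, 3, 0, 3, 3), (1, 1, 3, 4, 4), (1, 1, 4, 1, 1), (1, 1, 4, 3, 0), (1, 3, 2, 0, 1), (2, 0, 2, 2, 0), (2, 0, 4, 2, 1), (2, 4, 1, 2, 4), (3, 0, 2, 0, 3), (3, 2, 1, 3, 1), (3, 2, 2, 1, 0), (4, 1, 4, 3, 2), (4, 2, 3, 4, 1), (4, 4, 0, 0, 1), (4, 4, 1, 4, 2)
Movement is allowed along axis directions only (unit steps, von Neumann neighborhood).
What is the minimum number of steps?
7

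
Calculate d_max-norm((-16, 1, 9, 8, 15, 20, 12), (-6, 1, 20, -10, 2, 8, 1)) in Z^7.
18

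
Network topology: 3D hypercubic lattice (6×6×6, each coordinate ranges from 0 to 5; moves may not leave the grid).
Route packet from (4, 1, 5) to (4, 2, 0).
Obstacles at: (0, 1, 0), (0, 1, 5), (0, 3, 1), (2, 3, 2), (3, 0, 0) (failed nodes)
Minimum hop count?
6
(one shortest path: (4, 1, 5) → (4, 2, 5) → (4, 2, 4) → (4, 2, 3) → (4, 2, 2) → (4, 2, 1) → (4, 2, 0))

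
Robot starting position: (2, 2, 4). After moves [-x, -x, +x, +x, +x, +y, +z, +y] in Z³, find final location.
(3, 4, 5)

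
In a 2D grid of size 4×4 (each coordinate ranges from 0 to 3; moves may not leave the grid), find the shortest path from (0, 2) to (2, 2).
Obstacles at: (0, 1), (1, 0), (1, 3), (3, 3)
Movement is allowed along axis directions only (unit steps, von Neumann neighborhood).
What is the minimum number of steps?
2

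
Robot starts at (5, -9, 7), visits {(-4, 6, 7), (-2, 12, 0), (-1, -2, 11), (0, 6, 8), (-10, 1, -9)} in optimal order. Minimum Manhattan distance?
77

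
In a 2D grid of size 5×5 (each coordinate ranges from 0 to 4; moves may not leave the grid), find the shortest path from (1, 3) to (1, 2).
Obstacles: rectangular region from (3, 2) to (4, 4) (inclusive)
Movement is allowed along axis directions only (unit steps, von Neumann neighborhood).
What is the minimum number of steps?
1
(one shortest path: (1, 3) → (1, 2))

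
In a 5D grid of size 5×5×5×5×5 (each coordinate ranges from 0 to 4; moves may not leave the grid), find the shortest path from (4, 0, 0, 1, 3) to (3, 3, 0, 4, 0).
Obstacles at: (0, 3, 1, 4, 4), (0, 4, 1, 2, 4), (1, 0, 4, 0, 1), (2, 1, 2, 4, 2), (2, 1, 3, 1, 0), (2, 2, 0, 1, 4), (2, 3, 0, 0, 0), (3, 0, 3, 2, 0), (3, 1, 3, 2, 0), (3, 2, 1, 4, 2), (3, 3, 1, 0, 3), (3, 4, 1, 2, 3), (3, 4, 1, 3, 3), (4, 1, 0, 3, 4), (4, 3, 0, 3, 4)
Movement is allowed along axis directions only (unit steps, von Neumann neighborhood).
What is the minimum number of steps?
10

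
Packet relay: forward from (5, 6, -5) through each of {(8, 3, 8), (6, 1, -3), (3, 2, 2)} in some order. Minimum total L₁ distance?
29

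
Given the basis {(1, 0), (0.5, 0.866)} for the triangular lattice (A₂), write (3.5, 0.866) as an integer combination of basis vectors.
3b₁ + b₂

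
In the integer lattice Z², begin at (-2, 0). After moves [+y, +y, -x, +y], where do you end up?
(-3, 3)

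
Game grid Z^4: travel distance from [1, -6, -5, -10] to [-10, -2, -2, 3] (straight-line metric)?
17.7482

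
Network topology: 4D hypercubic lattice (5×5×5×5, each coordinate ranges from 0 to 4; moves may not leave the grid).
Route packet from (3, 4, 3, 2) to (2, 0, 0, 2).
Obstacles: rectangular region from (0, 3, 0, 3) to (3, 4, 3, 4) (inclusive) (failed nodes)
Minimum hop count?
8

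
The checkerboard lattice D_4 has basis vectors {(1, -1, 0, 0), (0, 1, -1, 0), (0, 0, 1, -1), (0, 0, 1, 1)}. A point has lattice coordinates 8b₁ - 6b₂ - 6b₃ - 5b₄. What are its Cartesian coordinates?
(8, -14, -5, 1)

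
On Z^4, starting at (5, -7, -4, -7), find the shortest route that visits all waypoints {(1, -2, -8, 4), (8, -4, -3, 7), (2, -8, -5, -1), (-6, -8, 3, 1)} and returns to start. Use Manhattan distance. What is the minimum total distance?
94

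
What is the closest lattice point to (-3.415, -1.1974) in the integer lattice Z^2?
(-3, -1)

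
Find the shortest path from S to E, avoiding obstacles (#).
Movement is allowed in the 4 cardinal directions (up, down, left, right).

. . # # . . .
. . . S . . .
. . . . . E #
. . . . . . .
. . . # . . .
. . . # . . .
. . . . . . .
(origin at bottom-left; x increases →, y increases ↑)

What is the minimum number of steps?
3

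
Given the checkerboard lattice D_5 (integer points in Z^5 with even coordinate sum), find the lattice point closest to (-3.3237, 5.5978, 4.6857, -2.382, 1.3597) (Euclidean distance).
(-3, 5, 5, -2, 1)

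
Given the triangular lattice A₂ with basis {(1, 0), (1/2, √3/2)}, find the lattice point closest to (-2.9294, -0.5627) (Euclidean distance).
(-2.5, -0.866)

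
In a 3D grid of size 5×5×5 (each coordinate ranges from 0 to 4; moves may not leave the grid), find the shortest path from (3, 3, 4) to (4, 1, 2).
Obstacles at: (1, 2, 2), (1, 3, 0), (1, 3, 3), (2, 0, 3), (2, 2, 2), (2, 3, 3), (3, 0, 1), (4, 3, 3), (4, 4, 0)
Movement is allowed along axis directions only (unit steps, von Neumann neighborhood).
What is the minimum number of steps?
5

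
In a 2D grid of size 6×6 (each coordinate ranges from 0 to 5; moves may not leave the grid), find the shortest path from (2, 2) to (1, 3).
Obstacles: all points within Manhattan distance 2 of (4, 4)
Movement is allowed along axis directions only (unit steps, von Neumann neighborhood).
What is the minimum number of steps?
2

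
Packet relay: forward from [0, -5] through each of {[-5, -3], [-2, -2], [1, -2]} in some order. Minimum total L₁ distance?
11
(one optimal route: (0, -5) → (1, -2) → (-2, -2) → (-5, -3))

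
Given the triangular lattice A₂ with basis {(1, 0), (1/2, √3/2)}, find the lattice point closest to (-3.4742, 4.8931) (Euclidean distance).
(-3, 5.196)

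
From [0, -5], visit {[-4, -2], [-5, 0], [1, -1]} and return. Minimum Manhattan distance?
22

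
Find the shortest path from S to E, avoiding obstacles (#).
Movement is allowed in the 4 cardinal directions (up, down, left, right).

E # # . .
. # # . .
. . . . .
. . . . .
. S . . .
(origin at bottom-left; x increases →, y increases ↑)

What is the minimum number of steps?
5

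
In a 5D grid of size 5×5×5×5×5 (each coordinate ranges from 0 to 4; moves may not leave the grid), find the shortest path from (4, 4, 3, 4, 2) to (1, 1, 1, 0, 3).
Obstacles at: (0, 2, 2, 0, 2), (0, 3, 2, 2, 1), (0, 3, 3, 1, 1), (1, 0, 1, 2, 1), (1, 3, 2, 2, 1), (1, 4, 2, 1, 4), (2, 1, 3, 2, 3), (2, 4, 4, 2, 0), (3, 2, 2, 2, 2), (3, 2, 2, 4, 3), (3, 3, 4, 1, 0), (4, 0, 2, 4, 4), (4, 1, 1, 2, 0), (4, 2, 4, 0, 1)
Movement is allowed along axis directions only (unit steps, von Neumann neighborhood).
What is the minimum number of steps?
13
(one shortest path: (4, 4, 3, 4, 2) → (3, 4, 3, 4, 2) → (2, 4, 3, 4, 2) → (1, 4, 3, 4, 2) → (1, 3, 3, 4, 2) → (1, 2, 3, 4, 2) → (1, 1, 3, 4, 2) → (1, 1, 2, 4, 2) → (1, 1, 1, 4, 2) → (1, 1, 1, 3, 2) → (1, 1, 1, 2, 2) → (1, 1, 1, 1, 2) → (1, 1, 1, 0, 2) → (1, 1, 1, 0, 3))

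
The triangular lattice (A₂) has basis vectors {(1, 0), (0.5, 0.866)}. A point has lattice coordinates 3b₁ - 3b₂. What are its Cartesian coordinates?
(1.5, -2.598)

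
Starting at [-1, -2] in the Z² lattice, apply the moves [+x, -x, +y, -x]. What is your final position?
(-2, -1)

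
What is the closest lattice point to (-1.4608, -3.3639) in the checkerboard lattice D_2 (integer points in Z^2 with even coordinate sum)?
(-1, -3)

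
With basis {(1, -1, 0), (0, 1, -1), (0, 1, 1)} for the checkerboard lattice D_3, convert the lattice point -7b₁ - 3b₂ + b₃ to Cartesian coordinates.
(-7, 5, 4)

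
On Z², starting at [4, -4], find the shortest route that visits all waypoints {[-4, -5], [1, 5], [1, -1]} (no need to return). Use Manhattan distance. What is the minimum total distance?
24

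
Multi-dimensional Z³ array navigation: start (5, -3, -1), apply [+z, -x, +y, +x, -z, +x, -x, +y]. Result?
(5, -1, -1)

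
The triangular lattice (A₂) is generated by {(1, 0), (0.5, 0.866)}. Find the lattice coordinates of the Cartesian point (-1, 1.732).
-2b₁ + 2b₂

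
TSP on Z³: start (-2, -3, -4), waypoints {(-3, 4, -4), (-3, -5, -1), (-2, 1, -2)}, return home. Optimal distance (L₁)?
28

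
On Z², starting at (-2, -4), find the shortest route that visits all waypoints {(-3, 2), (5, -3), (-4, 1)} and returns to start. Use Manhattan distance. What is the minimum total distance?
30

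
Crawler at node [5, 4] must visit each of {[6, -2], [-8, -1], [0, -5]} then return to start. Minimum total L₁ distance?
46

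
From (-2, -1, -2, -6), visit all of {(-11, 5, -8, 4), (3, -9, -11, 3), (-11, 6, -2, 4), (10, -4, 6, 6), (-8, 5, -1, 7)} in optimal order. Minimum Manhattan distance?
105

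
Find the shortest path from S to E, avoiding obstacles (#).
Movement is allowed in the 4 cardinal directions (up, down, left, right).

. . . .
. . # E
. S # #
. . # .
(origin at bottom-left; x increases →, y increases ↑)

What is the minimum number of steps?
5
(one shortest path: (1, 1) → (1, 2) → (1, 3) → (2, 3) → (3, 3) → (3, 2))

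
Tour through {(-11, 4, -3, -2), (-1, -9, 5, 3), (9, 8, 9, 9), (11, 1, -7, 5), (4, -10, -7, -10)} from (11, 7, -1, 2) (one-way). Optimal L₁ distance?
149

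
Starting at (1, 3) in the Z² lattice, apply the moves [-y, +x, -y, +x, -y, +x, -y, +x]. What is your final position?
(5, -1)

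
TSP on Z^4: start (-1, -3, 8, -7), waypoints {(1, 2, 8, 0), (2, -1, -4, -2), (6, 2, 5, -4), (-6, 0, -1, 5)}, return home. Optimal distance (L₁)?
92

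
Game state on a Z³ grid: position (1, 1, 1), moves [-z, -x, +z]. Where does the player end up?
(0, 1, 1)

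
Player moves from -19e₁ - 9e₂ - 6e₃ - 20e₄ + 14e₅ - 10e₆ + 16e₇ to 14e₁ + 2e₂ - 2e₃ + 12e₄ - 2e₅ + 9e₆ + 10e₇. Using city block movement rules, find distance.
121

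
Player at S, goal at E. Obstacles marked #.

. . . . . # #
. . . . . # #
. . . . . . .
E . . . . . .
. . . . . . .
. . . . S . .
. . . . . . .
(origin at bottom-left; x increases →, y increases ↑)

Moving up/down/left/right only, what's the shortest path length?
6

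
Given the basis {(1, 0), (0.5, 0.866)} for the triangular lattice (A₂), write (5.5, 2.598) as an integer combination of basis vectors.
4b₁ + 3b₂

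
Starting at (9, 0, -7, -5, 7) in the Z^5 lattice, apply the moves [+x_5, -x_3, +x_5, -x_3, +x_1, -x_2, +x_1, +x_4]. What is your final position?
(11, -1, -9, -4, 9)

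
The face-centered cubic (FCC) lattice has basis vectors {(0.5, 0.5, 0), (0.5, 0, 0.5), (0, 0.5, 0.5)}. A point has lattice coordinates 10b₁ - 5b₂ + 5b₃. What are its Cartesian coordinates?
(2.5, 7.5, 0)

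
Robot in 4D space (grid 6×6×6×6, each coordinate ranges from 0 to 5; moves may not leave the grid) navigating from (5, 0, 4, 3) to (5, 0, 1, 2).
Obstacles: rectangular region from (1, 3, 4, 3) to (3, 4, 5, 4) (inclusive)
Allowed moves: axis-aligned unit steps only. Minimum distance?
4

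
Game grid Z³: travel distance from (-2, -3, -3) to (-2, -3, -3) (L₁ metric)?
0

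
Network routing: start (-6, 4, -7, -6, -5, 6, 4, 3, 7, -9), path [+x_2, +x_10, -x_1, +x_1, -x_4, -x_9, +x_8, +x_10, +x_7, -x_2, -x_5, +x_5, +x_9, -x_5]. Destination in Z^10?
(-6, 4, -7, -7, -6, 6, 5, 4, 7, -7)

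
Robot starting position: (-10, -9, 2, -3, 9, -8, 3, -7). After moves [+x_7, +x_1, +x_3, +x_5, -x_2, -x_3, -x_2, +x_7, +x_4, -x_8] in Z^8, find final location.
(-9, -11, 2, -2, 10, -8, 5, -8)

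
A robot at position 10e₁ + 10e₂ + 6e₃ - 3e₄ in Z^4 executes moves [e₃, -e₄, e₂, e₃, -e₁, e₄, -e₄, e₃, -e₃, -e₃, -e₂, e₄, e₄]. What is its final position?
(9, 10, 7, -2)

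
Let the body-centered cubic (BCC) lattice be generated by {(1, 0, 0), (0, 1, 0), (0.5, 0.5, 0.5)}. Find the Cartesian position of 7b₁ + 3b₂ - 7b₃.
(3.5, -0.5, -3.5)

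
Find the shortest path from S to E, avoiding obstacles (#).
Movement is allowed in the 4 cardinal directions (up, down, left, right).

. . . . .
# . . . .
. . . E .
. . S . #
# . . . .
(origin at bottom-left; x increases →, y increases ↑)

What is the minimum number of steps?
2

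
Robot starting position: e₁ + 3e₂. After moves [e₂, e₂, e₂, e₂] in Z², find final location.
(1, 7)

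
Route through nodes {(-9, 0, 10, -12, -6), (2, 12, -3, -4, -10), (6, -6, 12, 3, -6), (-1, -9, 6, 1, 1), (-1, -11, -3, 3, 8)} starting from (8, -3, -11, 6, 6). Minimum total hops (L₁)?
161
(one optimal route: (8, -3, -11, 6, 6) → (-1, -11, -3, 3, 8) → (-1, -9, 6, 1, 1) → (6, -6, 12, 3, -6) → (-9, 0, 10, -12, -6) → (2, 12, -3, -4, -10))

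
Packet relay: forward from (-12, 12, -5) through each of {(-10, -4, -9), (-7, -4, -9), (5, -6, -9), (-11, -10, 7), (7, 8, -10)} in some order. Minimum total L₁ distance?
85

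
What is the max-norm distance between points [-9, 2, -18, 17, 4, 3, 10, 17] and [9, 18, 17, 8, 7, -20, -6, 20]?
35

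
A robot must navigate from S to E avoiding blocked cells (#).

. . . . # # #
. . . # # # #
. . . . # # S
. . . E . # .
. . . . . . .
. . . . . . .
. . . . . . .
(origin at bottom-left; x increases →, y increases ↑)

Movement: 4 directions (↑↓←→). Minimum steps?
6
(one shortest path: (6, 4) → (6, 3) → (6, 2) → (5, 2) → (4, 2) → (3, 2) → (3, 3))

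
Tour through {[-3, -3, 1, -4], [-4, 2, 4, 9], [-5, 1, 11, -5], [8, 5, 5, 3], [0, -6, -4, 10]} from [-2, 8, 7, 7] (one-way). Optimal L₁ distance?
104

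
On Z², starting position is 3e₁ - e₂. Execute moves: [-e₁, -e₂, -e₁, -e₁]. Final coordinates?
(0, -2)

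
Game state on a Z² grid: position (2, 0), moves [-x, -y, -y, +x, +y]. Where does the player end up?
(2, -1)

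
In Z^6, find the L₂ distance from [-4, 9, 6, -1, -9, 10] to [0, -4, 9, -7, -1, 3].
18.5203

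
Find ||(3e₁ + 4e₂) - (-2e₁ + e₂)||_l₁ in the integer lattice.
8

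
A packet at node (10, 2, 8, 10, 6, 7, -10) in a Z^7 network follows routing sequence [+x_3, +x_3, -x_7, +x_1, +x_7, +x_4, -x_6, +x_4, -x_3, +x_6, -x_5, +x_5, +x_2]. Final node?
(11, 3, 9, 12, 6, 7, -10)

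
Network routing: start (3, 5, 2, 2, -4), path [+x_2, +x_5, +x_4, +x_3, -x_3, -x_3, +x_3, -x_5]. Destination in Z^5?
(3, 6, 2, 3, -4)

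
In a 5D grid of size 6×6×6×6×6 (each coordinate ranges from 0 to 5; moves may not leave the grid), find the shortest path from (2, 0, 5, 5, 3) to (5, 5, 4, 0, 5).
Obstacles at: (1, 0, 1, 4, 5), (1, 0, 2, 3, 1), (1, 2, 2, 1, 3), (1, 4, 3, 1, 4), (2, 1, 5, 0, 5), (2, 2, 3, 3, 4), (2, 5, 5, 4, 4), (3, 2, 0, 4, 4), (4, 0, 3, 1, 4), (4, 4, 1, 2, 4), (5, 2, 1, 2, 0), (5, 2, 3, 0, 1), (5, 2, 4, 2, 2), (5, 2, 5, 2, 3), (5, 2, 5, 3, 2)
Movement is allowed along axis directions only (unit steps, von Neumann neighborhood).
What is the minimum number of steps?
16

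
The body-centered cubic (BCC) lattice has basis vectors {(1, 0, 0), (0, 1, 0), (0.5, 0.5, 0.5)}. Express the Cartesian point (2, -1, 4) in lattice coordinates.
-2b₁ - 5b₂ + 8b₃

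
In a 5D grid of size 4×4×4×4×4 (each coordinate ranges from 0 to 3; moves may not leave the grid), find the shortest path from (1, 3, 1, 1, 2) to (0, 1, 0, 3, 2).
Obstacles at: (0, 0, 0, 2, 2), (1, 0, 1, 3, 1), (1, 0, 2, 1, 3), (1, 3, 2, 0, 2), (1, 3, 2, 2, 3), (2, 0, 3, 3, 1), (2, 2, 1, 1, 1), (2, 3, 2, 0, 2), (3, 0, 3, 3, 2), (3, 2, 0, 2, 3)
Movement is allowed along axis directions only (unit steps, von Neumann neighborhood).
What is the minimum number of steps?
6
(one shortest path: (1, 3, 1, 1, 2) → (0, 3, 1, 1, 2) → (0, 2, 1, 1, 2) → (0, 1, 1, 1, 2) → (0, 1, 0, 1, 2) → (0, 1, 0, 2, 2) → (0, 1, 0, 3, 2))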